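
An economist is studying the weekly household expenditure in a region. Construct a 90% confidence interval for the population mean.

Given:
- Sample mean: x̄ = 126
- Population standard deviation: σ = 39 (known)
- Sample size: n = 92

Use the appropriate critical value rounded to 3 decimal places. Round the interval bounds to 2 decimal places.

The population standard deviation σ is known, so use a z-interval (standard normal critical value).

For 90% confidence, z* = 1.645 (from standard normal table)

Standard error: SE = σ/√n = 39/√92 = 4.066031

Margin of error: E = z* × SE = 1.645 × 4.066031 = 6.6886

Z-interval: x̄ ± E = 126 ± 6.6886 = (119.3114, 132.6886)

Rounded to 2 decimal places:

(119.31, 132.69)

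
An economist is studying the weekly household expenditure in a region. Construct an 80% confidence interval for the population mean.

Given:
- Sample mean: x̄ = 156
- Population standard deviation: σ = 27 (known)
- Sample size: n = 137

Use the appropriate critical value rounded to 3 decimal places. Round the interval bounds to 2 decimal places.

The population standard deviation σ is known, so use a z-interval (standard normal critical value).

For 80% confidence, z* = 1.282 (from standard normal table)

Standard error: SE = σ/√n = 27/√137 = 2.306766

Margin of error: E = z* × SE = 1.282 × 2.306766 = 2.9573

Z-interval: x̄ ± E = 156 ± 2.9573 = (153.0427, 158.9573)

Rounded to 2 decimal places:

(153.04, 158.96)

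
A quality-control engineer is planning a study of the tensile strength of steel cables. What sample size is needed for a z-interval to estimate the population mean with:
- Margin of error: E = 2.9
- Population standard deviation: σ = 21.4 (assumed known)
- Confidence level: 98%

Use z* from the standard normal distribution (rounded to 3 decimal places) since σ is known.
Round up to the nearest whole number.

Using z* since population σ is known (z-interval formula).

For 98% confidence, z* = 2.326 (from standard normal table)

Sample size formula for z-interval: n = (z*σ/E)²

n = (2.326 × 21.4 / 2.9)²
  = (17.164276)²
  = 294.6124

Round up to the nearest whole number: n = 295

295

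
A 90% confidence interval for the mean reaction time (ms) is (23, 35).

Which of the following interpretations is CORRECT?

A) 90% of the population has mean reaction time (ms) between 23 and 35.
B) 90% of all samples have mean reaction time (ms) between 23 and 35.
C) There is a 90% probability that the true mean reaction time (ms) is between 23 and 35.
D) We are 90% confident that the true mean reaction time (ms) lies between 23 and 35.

A confidence interval represents our confidence in the procedure, not a probability statement about the parameter.

Key concept: If we repeated this sampling process many times and computed a 90% CI each time, about 90% of those intervals would contain the true population parameter.

For this specific interval (23, 35):
- Midpoint (point estimate): 29
- Margin of error: 6

The correct interpretation is the one stating confidence that the true parameter lies in the interval — option D.

D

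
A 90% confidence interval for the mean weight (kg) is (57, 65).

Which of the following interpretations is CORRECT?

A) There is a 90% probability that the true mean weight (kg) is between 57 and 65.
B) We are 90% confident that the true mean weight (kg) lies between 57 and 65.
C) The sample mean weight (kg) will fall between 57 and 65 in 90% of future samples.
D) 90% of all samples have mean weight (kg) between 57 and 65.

A confidence interval represents our confidence in the procedure, not a probability statement about the parameter.

Key concept: If we repeated this sampling process many times and computed a 90% CI each time, about 90% of those intervals would contain the true population parameter.

For this specific interval (57, 65):
- Midpoint (point estimate): 61
- Margin of error: 4

The correct interpretation is the one stating confidence that the true parameter lies in the interval — option B.

B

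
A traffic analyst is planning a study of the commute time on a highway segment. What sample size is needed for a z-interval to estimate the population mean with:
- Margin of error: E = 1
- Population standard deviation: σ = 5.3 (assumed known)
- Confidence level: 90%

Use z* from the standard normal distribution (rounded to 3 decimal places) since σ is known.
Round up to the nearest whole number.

Using z* since population σ is known (z-interval formula).

For 90% confidence, z* = 1.645 (from standard normal table)

Sample size formula for z-interval: n = (z*σ/E)²

n = (1.645 × 5.3 / 1)²
  = (8.718500)²
  = 76.0122

Round up to the nearest whole number: n = 77

77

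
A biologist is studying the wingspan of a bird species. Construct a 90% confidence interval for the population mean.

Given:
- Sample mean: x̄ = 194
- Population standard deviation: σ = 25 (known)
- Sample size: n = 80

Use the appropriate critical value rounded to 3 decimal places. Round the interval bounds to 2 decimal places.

The population standard deviation σ is known, so use a z-interval (standard normal critical value).

For 90% confidence, z* = 1.645 (from standard normal table)

Standard error: SE = σ/√n = 25/√80 = 2.795085

Margin of error: E = z* × SE = 1.645 × 2.795085 = 4.5979

Z-interval: x̄ ± E = 194 ± 4.5979 = (189.4021, 198.5979)

Rounded to 2 decimal places:

(189.40, 198.60)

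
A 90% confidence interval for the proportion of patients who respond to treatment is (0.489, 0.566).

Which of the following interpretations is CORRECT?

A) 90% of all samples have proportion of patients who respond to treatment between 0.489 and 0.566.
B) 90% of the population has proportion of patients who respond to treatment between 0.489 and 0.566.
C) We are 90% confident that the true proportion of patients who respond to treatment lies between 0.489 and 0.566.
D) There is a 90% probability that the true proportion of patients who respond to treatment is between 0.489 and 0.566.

A confidence interval represents our confidence in the procedure, not a probability statement about the parameter.

Key concept: If we repeated this sampling process many times and computed a 90% CI each time, about 90% of those intervals would contain the true population parameter.

For this specific interval (0.489, 0.566):
- Midpoint (point estimate): 0.5275
- Margin of error: 0.0385

The correct interpretation is the one stating confidence that the true parameter lies in the interval — option C.

C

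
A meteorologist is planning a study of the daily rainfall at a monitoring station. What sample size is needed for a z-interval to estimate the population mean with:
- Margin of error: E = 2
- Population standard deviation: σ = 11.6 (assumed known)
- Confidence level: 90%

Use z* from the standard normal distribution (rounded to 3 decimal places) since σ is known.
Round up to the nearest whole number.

Using z* since population σ is known (z-interval formula).

For 90% confidence, z* = 1.645 (from standard normal table)

Sample size formula for z-interval: n = (z*σ/E)²

n = (1.645 × 11.6 / 2)²
  = (9.541000)²
  = 91.0307

Round up to the nearest whole number: n = 92

92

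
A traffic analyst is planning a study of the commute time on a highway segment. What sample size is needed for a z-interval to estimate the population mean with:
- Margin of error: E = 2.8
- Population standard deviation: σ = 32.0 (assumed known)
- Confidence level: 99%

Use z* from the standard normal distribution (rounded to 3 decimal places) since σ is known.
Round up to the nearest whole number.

Using z* since population σ is known (z-interval formula).

For 99% confidence, z* = 2.576 (from standard normal table)

Sample size formula for z-interval: n = (z*σ/E)²

n = (2.576 × 32.0 / 2.8)²
  = (29.440000)²
  = 866.7136

Round up to the nearest whole number: n = 867

867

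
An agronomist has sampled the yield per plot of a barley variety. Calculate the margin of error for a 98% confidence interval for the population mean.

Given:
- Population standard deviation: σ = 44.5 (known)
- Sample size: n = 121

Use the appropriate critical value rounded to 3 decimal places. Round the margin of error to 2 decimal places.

The population standard deviation σ is known, so use the z-interval margin of error formula.

For 98% confidence, z* = 2.326 (from standard normal table)

Margin of error formula for z-interval: E = z* × σ/√n

E = 2.326 × 44.5/√121
  = 2.326 × 4.045455
  = 9.4097

Rounded to 2 decimal places:

9.41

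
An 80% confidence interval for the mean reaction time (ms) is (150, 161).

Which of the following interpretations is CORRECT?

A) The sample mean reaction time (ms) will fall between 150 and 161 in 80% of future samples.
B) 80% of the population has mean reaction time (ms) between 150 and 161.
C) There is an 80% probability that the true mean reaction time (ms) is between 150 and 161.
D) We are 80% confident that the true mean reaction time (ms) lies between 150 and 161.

A confidence interval represents our confidence in the procedure, not a probability statement about the parameter.

Key concept: If we repeated this sampling process many times and computed an 80% CI each time, about 80% of those intervals would contain the true population parameter.

For this specific interval (150, 161):
- Midpoint (point estimate): 155.5
- Margin of error: 5.5

The correct interpretation is the one stating confidence that the true parameter lies in the interval — option D.

D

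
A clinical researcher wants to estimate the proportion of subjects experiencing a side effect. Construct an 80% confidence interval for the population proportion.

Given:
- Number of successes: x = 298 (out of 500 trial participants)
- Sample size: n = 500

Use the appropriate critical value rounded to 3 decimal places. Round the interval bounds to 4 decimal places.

Sample proportion: p̂ = 298/500 = 0.596000

Check conditions for normal approximation:
  np̂ = 298 ≥ 10 ✓
  n(1-p̂) = 202 ≥ 10 ✓

The sample is large enough, so use a z-interval (normal approximation) for the proportion.

For 80% confidence, z* = 1.282 (from standard normal table)

Standard error: SE = √(p̂(1-p̂)/n) = √(0.596000×0.404000/500) = 0.02194466

Margin of error: E = z* × SE = 1.282 × 0.02194466 = 0.028133

Z-interval: p̂ ± E = 0.596000 ± 0.028133 = (0.567867, 0.624133)

Rounded to 4 decimal places:

(0.5679, 0.6241)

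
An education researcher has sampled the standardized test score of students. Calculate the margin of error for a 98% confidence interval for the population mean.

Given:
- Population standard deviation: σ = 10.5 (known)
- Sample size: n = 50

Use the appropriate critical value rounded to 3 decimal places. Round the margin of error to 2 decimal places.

The population standard deviation σ is known, so use the z-interval margin of error formula.

For 98% confidence, z* = 2.326 (from standard normal table)

Margin of error formula for z-interval: E = z* × σ/√n

E = 2.326 × 10.5/√50
  = 2.326 × 1.484924
  = 3.4539

Rounded to 2 decimal places:

3.45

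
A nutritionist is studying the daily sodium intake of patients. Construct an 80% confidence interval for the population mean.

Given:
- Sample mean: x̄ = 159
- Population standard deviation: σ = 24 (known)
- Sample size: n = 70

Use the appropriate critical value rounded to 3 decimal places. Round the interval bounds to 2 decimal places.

The population standard deviation σ is known, so use a z-interval (standard normal critical value).

For 80% confidence, z* = 1.282 (from standard normal table)

Standard error: SE = σ/√n = 24/√70 = 2.868549

Margin of error: E = z* × SE = 1.282 × 2.868549 = 3.6775

Z-interval: x̄ ± E = 159 ± 3.6775 = (155.3225, 162.6775)

Rounded to 2 decimal places:

(155.32, 162.68)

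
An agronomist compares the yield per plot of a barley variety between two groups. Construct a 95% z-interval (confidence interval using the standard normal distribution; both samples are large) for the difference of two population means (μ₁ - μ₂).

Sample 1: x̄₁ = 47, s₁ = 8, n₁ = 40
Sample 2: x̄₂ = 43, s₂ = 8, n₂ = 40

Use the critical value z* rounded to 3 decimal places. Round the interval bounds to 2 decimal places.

Both samples are large (n₁ = 40 ≥ 30, n₂ = 40 ≥ 30), so a z-interval for the difference of means applies.

Point estimate: x̄₁ - x̄₂ = 47 - 43 = 4

Standard error: SE = √(s₁²/n₁ + s₂²/n₂)
= √(8²/40 + 8²/40)
= √(1.600000 + 1.600000)
= 1.788854

For 95% confidence, z* = 1.96 (from standard normal table)
Margin of error: E = z* × SE = 1.96 × 1.788854 = 3.5062

Z-interval: (x̄₁ - x̄₂) ± E = 4 ± 3.5062 = (0.4938, 7.5062)

Rounded to 2 decimal places:

(0.49, 7.51)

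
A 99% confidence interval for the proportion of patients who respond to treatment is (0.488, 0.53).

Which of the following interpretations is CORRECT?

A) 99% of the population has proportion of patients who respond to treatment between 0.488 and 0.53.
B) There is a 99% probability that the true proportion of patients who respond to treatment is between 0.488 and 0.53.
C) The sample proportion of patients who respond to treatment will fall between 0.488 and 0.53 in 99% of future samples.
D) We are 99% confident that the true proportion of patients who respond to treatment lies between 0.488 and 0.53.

A confidence interval represents our confidence in the procedure, not a probability statement about the parameter.

Key concept: If we repeated this sampling process many times and computed a 99% CI each time, about 99% of those intervals would contain the true population parameter.

For this specific interval (0.488, 0.53):
- Midpoint (point estimate): 0.509
- Margin of error: 0.021

The correct interpretation is the one stating confidence that the true parameter lies in the interval — option D.

D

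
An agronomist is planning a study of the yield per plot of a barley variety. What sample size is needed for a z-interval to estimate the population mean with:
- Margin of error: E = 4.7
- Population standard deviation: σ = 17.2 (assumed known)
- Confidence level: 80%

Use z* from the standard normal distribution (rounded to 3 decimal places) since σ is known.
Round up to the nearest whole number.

Using z* since population σ is known (z-interval formula).

For 80% confidence, z* = 1.282 (from standard normal table)

Sample size formula for z-interval: n = (z*σ/E)²

n = (1.282 × 17.2 / 4.7)²
  = (4.691574)²
  = 22.0109

Round up to the nearest whole number: n = 23

23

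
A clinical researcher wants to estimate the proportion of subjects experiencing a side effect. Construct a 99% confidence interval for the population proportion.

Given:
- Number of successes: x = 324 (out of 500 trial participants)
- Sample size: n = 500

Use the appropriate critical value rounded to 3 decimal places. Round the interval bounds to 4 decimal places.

Sample proportion: p̂ = 324/500 = 0.648000

Check conditions for normal approximation:
  np̂ = 324 ≥ 10 ✓
  n(1-p̂) = 176 ≥ 10 ✓

The sample is large enough, so use a z-interval (normal approximation) for the proportion.

For 99% confidence, z* = 2.576 (from standard normal table)

Standard error: SE = √(p̂(1-p̂)/n) = √(0.648000×0.352000/500) = 0.02135865

Margin of error: E = z* × SE = 2.576 × 0.02135865 = 0.055020

Z-interval: p̂ ± E = 0.648000 ± 0.055020 = (0.592980, 0.703020)

Rounded to 4 decimal places:

(0.5930, 0.7030)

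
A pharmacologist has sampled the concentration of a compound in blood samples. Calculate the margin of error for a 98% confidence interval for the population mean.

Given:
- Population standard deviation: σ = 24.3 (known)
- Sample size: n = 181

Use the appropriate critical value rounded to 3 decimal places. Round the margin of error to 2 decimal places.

The population standard deviation σ is known, so use the z-interval margin of error formula.

For 98% confidence, z* = 2.326 (from standard normal table)

Margin of error formula for z-interval: E = z* × σ/√n

E = 2.326 × 24.3/√181
  = 2.326 × 1.806205
  = 4.2012

Rounded to 2 decimal places:

4.20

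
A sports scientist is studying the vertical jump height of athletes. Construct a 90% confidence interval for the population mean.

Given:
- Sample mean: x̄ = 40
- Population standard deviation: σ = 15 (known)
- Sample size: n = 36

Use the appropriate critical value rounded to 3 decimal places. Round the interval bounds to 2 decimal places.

The population standard deviation σ is known, so use a z-interval (standard normal critical value).

For 90% confidence, z* = 1.645 (from standard normal table)

Standard error: SE = σ/√n = 15/√36 = 2.500000

Margin of error: E = z* × SE = 1.645 × 2.500000 = 4.1125

Z-interval: x̄ ± E = 40 ± 4.1125 = (35.8875, 44.1125)

Rounded to 2 decimal places:

(35.89, 44.11)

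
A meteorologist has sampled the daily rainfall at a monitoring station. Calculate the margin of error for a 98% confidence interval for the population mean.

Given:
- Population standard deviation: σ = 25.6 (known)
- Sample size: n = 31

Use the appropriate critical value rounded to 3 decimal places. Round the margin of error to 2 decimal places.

The population standard deviation σ is known, so use the z-interval margin of error formula.

For 98% confidence, z* = 2.326 (from standard normal table)

Margin of error formula for z-interval: E = z* × σ/√n

E = 2.326 × 25.6/√31
  = 2.326 × 4.597896
  = 10.6947

Rounded to 2 decimal places:

10.69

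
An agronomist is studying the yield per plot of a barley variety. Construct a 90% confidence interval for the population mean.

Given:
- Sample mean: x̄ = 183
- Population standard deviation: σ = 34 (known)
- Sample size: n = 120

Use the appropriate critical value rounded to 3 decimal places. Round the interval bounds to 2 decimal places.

The population standard deviation σ is known, so use a z-interval (standard normal critical value).

For 90% confidence, z* = 1.645 (from standard normal table)

Standard error: SE = σ/√n = 34/√120 = 3.103761

Margin of error: E = z* × SE = 1.645 × 3.103761 = 5.1057

Z-interval: x̄ ± E = 183 ± 5.1057 = (177.8943, 188.1057)

Rounded to 2 decimal places:

(177.89, 188.11)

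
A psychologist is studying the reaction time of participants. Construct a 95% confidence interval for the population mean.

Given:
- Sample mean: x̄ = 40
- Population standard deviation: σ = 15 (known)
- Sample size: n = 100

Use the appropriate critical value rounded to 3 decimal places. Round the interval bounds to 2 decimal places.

The population standard deviation σ is known, so use a z-interval (standard normal critical value).

For 95% confidence, z* = 1.96 (from standard normal table)

Standard error: SE = σ/√n = 15/√100 = 1.500000

Margin of error: E = z* × SE = 1.96 × 1.500000 = 2.9400

Z-interval: x̄ ± E = 40 ± 2.9400 = (37.0600, 42.9400)

Rounded to 2 decimal places:

(37.06, 42.94)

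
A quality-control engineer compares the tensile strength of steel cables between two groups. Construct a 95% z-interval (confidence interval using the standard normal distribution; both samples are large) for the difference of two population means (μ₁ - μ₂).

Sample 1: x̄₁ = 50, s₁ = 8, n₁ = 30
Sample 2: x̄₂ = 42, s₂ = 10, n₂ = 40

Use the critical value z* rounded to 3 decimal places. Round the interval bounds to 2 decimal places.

Both samples are large (n₁ = 30 ≥ 30, n₂ = 40 ≥ 30), so a z-interval for the difference of means applies.

Point estimate: x̄₁ - x̄₂ = 50 - 42 = 8

Standard error: SE = √(s₁²/n₁ + s₂²/n₂)
= √(8²/30 + 10²/40)
= √(2.133333 + 2.500000)
= 2.152518

For 95% confidence, z* = 1.96 (from standard normal table)
Margin of error: E = z* × SE = 1.96 × 2.152518 = 4.2189

Z-interval: (x̄₁ - x̄₂) ± E = 8 ± 4.2189 = (3.7811, 12.2189)

Rounded to 2 decimal places:

(3.78, 12.22)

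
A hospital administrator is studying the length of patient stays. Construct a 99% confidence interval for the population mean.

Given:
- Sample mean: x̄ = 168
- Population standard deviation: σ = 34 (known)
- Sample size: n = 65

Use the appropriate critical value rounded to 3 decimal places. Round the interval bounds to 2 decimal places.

The population standard deviation σ is known, so use a z-interval (standard normal critical value).

For 99% confidence, z* = 2.576 (from standard normal table)

Standard error: SE = σ/√n = 34/√65 = 4.217181

Margin of error: E = z* × SE = 2.576 × 4.217181 = 10.8635

Z-interval: x̄ ± E = 168 ± 10.8635 = (157.1365, 178.8635)

Rounded to 2 decimal places:

(157.14, 178.86)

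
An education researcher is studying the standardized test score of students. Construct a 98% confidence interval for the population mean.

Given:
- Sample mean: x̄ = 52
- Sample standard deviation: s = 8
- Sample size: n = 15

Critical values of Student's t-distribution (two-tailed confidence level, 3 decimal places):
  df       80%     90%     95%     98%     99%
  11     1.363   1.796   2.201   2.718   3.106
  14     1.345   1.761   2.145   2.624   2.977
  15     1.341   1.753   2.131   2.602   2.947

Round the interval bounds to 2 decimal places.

The population standard deviation σ is unknown (only the sample standard deviation s is given), so use a t-interval with df = n - 1 = 15 - 1 = 14.

For 98% confidence with df = 14, t* = 2.624 (from t-table)

Standard error: SE = s/√n = 8/√15 = 2.065591

Margin of error: E = t* × SE = 2.624 × 2.065591 = 5.4201

T-interval: x̄ ± E = 52 ± 5.4201 = (46.5799, 57.4201)

Rounded to 2 decimal places:

(46.58, 57.42)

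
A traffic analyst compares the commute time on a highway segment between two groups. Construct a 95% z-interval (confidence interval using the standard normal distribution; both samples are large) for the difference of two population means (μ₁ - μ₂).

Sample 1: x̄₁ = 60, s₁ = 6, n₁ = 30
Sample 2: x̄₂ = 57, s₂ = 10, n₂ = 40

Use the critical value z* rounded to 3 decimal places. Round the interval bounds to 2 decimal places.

Both samples are large (n₁ = 30 ≥ 30, n₂ = 40 ≥ 30), so a z-interval for the difference of means applies.

Point estimate: x̄₁ - x̄₂ = 60 - 57 = 3

Standard error: SE = √(s₁²/n₁ + s₂²/n₂)
= √(6²/30 + 10²/40)
= √(1.200000 + 2.500000)
= 1.923538

For 95% confidence, z* = 1.96 (from standard normal table)
Margin of error: E = z* × SE = 1.96 × 1.923538 = 3.7701

Z-interval: (x̄₁ - x̄₂) ± E = 3 ± 3.7701 = (-0.7701, 6.7701)

Rounded to 2 decimal places:

(-0.77, 6.77)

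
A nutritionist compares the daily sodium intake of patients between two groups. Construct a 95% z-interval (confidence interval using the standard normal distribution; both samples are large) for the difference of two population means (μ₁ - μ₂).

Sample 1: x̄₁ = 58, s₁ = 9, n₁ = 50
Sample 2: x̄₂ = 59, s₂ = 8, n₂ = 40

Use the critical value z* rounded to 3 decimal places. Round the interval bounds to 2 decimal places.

Both samples are large (n₁ = 50 ≥ 30, n₂ = 40 ≥ 30), so a z-interval for the difference of means applies.

Point estimate: x̄₁ - x̄₂ = 58 - 59 = -1

Standard error: SE = √(s₁²/n₁ + s₂²/n₂)
= √(9²/50 + 8²/40)
= √(1.620000 + 1.600000)
= 1.794436

For 95% confidence, z* = 1.96 (from standard normal table)
Margin of error: E = z* × SE = 1.96 × 1.794436 = 3.5171

Z-interval: (x̄₁ - x̄₂) ± E = -1 ± 3.5171 = (-4.5171, 2.5171)

Rounded to 2 decimal places:

(-4.52, 2.52)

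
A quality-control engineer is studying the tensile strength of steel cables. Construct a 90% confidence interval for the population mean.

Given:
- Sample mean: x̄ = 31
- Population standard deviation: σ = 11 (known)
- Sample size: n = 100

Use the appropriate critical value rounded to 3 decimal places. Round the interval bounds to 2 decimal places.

The population standard deviation σ is known, so use a z-interval (standard normal critical value).

For 90% confidence, z* = 1.645 (from standard normal table)

Standard error: SE = σ/√n = 11/√100 = 1.100000

Margin of error: E = z* × SE = 1.645 × 1.100000 = 1.8095

Z-interval: x̄ ± E = 31 ± 1.8095 = (29.1905, 32.8095)

Rounded to 2 decimal places:

(29.19, 32.81)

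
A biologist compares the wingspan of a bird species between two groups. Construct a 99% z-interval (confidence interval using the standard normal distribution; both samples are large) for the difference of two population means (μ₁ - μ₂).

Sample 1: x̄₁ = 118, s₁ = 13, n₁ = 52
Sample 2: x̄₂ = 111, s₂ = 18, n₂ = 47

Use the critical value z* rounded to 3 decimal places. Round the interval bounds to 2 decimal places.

Both samples are large (n₁ = 52 ≥ 30, n₂ = 47 ≥ 30), so a z-interval for the difference of means applies.

Point estimate: x̄₁ - x̄₂ = 118 - 111 = 7

Standard error: SE = √(s₁²/n₁ + s₂²/n₂)
= √(13²/52 + 18²/47)
= √(3.250000 + 6.893617)
= 3.184905

For 99% confidence, z* = 2.576 (from standard normal table)
Margin of error: E = z* × SE = 2.576 × 3.184905 = 8.2043

Z-interval: (x̄₁ - x̄₂) ± E = 7 ± 8.2043 = (-1.2043, 15.2043)

Rounded to 2 decimal places:

(-1.20, 15.20)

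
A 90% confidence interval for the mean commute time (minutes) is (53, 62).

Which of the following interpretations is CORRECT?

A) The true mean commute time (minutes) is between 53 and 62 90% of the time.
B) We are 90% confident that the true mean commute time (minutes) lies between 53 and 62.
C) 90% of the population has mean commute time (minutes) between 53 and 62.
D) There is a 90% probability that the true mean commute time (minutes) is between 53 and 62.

A confidence interval represents our confidence in the procedure, not a probability statement about the parameter.

Key concept: If we repeated this sampling process many times and computed a 90% CI each time, about 90% of those intervals would contain the true population parameter.

For this specific interval (53, 62):
- Midpoint (point estimate): 57.5
- Margin of error: 4.5

The correct interpretation is the one stating confidence that the true parameter lies in the interval — option B.

B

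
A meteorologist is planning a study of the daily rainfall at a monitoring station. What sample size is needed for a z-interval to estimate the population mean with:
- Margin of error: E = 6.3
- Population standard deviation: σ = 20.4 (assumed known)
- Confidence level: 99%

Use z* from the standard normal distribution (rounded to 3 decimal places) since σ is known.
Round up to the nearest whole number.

Using z* since population σ is known (z-interval formula).

For 99% confidence, z* = 2.576 (from standard normal table)

Sample size formula for z-interval: n = (z*σ/E)²

n = (2.576 × 20.4 / 6.3)²
  = (8.341333)²
  = 69.5778

Round up to the nearest whole number: n = 70

70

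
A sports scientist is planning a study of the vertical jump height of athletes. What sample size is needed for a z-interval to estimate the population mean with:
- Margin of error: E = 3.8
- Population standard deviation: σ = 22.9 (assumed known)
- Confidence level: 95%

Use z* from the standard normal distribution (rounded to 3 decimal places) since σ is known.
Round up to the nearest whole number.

Using z* since population σ is known (z-interval formula).

For 95% confidence, z* = 1.96 (from standard normal table)

Sample size formula for z-interval: n = (z*σ/E)²

n = (1.96 × 22.9 / 3.8)²
  = (11.811579)²
  = 139.5134

Round up to the nearest whole number: n = 140

140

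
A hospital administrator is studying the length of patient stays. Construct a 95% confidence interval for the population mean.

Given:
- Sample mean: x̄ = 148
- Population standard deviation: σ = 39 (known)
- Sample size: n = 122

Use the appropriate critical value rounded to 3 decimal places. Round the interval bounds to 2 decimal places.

The population standard deviation σ is known, so use a z-interval (standard normal critical value).

For 95% confidence, z* = 1.96 (from standard normal table)

Standard error: SE = σ/√n = 39/√122 = 3.530894

Margin of error: E = z* × SE = 1.96 × 3.530894 = 6.9206

Z-interval: x̄ ± E = 148 ± 6.9206 = (141.0794, 154.9206)

Rounded to 2 decimal places:

(141.08, 154.92)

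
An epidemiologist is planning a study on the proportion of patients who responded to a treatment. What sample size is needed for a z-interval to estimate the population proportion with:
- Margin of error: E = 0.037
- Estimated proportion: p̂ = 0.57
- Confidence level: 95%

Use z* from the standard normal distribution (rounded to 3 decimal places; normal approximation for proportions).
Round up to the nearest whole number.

Using z* for proportion z-interval (normal approximation).

For 95% confidence, z* = 1.96 (from standard normal table)

Sample size formula for proportion z-interval: n = z*²p̂(1-p̂)/E²

n = 1.96² × 0.57 × 0.43 / 0.037²
  = 3.8416 × 0.2451 / 0.001369
  = 687.7839

Round up to the nearest whole number: n = 688

688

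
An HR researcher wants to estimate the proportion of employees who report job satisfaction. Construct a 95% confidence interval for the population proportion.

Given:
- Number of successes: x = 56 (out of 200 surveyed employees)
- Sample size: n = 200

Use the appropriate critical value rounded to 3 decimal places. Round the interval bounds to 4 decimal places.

Sample proportion: p̂ = 56/200 = 0.280000

Check conditions for normal approximation:
  np̂ = 56 ≥ 10 ✓
  n(1-p̂) = 144 ≥ 10 ✓

The sample is large enough, so use a z-interval (normal approximation) for the proportion.

For 95% confidence, z* = 1.96 (from standard normal table)

Standard error: SE = √(p̂(1-p̂)/n) = √(0.280000×0.720000/200) = 0.03174902

Margin of error: E = z* × SE = 1.96 × 0.03174902 = 0.062228

Z-interval: p̂ ± E = 0.280000 ± 0.062228 = (0.217772, 0.342228)

Rounded to 4 decimal places:

(0.2178, 0.3422)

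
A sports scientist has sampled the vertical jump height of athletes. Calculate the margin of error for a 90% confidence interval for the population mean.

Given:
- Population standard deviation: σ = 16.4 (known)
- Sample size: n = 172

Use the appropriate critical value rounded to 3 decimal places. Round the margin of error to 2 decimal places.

The population standard deviation σ is known, so use the z-interval margin of error formula.

For 90% confidence, z* = 1.645 (from standard normal table)

Margin of error formula for z-interval: E = z* × σ/√n

E = 1.645 × 16.4/√172
  = 1.645 × 1.250488
  = 2.0571

Rounded to 2 decimal places:

2.06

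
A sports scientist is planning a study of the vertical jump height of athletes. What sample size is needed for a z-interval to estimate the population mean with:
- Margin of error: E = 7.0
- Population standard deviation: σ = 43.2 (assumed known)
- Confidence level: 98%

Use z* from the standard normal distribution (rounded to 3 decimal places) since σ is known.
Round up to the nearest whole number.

Using z* since population σ is known (z-interval formula).

For 98% confidence, z* = 2.326 (from standard normal table)

Sample size formula for z-interval: n = (z*σ/E)²

n = (2.326 × 43.2 / 7.0)²
  = (14.354743)²
  = 206.0586

Round up to the nearest whole number: n = 207

207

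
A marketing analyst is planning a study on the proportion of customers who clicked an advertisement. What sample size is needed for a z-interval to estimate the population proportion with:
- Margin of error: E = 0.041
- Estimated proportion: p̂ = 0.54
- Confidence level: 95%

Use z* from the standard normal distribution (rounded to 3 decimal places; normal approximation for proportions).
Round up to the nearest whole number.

Using z* for proportion z-interval (normal approximation).

For 95% confidence, z* = 1.96 (from standard normal table)

Sample size formula for proportion z-interval: n = z*²p̂(1-p̂)/E²

n = 1.96² × 0.54 × 0.46 / 0.041²
  = 3.8416 × 0.2484 / 0.001681
  = 567.6701

Round up to the nearest whole number: n = 568

568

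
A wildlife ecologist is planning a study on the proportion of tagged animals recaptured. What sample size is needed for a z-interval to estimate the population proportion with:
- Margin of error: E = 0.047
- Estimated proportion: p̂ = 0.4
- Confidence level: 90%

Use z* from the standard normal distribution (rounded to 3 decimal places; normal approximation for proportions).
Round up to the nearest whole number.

Using z* for proportion z-interval (normal approximation).

For 90% confidence, z* = 1.645 (from standard normal table)

Sample size formula for proportion z-interval: n = z*²p̂(1-p̂)/E²

n = 1.645² × 0.4 × 0.6 / 0.047²
  = 2.706025 × 0.24 / 0.002209
  = 294 (exactly)

This is already a whole number, so no rounding up is needed: n = 294

294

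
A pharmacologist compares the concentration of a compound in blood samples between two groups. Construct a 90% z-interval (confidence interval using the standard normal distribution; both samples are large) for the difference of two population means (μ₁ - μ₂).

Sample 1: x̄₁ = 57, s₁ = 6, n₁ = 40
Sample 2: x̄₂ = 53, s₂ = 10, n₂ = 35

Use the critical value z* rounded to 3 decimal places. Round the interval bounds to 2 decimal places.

Both samples are large (n₁ = 40 ≥ 30, n₂ = 35 ≥ 30), so a z-interval for the difference of means applies.

Point estimate: x̄₁ - x̄₂ = 57 - 53 = 4

Standard error: SE = √(s₁²/n₁ + s₂²/n₂)
= √(6²/40 + 10²/35)
= √(0.900000 + 2.857143)
= 1.938335

For 90% confidence, z* = 1.645 (from standard normal table)
Margin of error: E = z* × SE = 1.645 × 1.938335 = 3.1886

Z-interval: (x̄₁ - x̄₂) ± E = 4 ± 3.1886 = (0.8114, 7.1886)

Rounded to 2 decimal places:

(0.81, 7.19)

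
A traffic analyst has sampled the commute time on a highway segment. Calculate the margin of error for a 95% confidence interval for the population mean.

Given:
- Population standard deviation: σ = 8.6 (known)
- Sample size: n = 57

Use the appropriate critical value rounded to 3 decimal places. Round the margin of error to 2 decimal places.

The population standard deviation σ is known, so use the z-interval margin of error formula.

For 95% confidence, z* = 1.96 (from standard normal table)

Margin of error formula for z-interval: E = z* × σ/√n

E = 1.96 × 8.6/√57
  = 1.96 × 1.139098
  = 2.2326

Rounded to 2 decimal places:

2.23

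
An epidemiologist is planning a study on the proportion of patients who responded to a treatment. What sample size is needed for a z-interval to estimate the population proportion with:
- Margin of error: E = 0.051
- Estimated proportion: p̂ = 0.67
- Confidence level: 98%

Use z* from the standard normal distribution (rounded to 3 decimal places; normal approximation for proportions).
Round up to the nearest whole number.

Using z* for proportion z-interval (normal approximation).

For 98% confidence, z* = 2.326 (from standard normal table)

Sample size formula for proportion z-interval: n = z*²p̂(1-p̂)/E²

n = 2.326² × 0.67 × 0.33 / 0.051²
  = 5.410276 × 0.2211 / 0.002601
  = 459.9047

Round up to the nearest whole number: n = 460

460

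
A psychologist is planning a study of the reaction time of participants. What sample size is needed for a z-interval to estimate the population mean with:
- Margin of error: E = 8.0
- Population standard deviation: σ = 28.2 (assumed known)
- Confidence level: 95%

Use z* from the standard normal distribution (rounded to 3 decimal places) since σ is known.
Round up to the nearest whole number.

Using z* since population σ is known (z-interval formula).

For 95% confidence, z* = 1.96 (from standard normal table)

Sample size formula for z-interval: n = (z*σ/E)²

n = (1.96 × 28.2 / 8.0)²
  = (6.909000)²
  = 47.7343

Round up to the nearest whole number: n = 48

48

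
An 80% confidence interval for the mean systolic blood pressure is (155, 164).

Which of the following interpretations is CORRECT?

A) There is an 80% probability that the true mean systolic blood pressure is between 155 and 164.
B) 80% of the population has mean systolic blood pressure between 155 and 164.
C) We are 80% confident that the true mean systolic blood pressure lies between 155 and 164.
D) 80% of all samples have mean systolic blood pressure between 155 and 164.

A confidence interval represents our confidence in the procedure, not a probability statement about the parameter.

Key concept: If we repeated this sampling process many times and computed an 80% CI each time, about 80% of those intervals would contain the true population parameter.

For this specific interval (155, 164):
- Midpoint (point estimate): 159.5
- Margin of error: 4.5

The correct interpretation is the one stating confidence that the true parameter lies in the interval — option C.

C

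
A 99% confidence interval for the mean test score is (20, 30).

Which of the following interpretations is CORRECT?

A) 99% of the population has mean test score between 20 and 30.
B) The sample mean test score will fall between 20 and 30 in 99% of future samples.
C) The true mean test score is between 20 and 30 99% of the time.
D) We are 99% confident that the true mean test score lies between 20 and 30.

A confidence interval represents our confidence in the procedure, not a probability statement about the parameter.

Key concept: If we repeated this sampling process many times and computed a 99% CI each time, about 99% of those intervals would contain the true population parameter.

For this specific interval (20, 30):
- Midpoint (point estimate): 25
- Margin of error: 5

The correct interpretation is the one stating confidence that the true parameter lies in the interval — option D.

D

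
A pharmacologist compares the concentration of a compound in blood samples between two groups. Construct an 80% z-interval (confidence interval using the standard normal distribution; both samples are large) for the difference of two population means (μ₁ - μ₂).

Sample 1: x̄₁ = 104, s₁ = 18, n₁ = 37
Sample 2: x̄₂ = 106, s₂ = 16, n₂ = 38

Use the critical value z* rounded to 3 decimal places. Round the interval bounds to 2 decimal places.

Both samples are large (n₁ = 37 ≥ 30, n₂ = 38 ≥ 30), so a z-interval for the difference of means applies.

Point estimate: x̄₁ - x̄₂ = 104 - 106 = -2

Standard error: SE = √(s₁²/n₁ + s₂²/n₂)
= √(18²/37 + 16²/38)
= √(8.756757 + 6.736842)
= 3.936191

For 80% confidence, z* = 1.282 (from standard normal table)
Margin of error: E = z* × SE = 1.282 × 3.936191 = 5.0462

Z-interval: (x̄₁ - x̄₂) ± E = -2 ± 5.0462 = (-7.0462, 3.0462)

Rounded to 2 decimal places:

(-7.05, 3.05)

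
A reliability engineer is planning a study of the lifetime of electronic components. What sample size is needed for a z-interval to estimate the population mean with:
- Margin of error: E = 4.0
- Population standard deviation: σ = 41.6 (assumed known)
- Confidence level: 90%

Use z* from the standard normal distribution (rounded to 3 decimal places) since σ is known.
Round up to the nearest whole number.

Using z* since population σ is known (z-interval formula).

For 90% confidence, z* = 1.645 (from standard normal table)

Sample size formula for z-interval: n = (z*σ/E)²

n = (1.645 × 41.6 / 4.0)²
  = (17.108000)²
  = 292.6837

Round up to the nearest whole number: n = 293

293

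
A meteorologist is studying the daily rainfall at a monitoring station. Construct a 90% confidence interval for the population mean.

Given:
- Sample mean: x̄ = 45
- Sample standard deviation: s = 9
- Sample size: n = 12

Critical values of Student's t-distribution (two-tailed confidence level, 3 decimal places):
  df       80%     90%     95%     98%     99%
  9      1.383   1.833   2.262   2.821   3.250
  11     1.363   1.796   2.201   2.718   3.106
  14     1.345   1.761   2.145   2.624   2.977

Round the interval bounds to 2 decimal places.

The population standard deviation σ is unknown (only the sample standard deviation s is given), so use a t-interval with df = n - 1 = 12 - 1 = 11.

For 90% confidence with df = 11, t* = 1.796 (from t-table)

Standard error: SE = s/√n = 9/√12 = 2.598076

Margin of error: E = t* × SE = 1.796 × 2.598076 = 4.6661

T-interval: x̄ ± E = 45 ± 4.6661 = (40.3339, 49.6661)

Rounded to 2 decimal places:

(40.33, 49.67)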